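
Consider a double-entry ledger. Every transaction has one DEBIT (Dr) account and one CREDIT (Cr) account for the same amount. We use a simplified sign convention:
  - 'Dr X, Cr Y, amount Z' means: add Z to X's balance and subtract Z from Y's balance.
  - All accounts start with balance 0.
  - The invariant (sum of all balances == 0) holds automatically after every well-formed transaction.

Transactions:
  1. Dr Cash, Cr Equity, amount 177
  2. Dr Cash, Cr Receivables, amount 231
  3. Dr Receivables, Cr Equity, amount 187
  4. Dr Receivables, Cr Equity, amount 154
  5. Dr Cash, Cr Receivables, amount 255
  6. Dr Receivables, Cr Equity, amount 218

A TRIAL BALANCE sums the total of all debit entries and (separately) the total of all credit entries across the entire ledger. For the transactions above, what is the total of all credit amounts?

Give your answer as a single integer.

Txn 1: credit+=177
Txn 2: credit+=231
Txn 3: credit+=187
Txn 4: credit+=154
Txn 5: credit+=255
Txn 6: credit+=218
Total credits = 1222

Answer: 1222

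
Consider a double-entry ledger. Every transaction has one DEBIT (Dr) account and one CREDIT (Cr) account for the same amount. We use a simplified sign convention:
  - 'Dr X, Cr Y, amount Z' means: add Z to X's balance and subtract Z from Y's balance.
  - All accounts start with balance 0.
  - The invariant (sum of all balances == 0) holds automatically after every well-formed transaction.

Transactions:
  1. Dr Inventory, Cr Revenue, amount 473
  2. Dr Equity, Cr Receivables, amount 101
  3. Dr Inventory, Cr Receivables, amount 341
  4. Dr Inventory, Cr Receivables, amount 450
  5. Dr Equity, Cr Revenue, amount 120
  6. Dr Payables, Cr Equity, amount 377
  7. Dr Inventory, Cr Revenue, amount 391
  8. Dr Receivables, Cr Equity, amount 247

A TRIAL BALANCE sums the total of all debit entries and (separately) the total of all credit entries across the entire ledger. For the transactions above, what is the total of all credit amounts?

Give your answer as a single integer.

Txn 1: credit+=473
Txn 2: credit+=101
Txn 3: credit+=341
Txn 4: credit+=450
Txn 5: credit+=120
Txn 6: credit+=377
Txn 7: credit+=391
Txn 8: credit+=247
Total credits = 2500

Answer: 2500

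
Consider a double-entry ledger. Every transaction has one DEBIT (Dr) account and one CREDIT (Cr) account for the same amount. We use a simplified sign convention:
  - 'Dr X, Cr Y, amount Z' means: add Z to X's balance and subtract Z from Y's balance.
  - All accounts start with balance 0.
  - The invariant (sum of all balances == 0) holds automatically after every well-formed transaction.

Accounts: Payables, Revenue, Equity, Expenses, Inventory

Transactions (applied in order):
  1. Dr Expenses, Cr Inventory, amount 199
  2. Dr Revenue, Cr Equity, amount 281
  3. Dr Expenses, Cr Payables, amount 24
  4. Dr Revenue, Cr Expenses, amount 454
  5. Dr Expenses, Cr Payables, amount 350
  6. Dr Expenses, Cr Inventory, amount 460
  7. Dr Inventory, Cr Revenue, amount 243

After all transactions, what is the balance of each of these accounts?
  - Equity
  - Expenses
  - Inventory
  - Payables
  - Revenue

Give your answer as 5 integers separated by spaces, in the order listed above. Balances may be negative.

Answer: -281 579 -416 -374 492

Derivation:
After txn 1 (Dr Expenses, Cr Inventory, amount 199): Expenses=199 Inventory=-199
After txn 2 (Dr Revenue, Cr Equity, amount 281): Equity=-281 Expenses=199 Inventory=-199 Revenue=281
After txn 3 (Dr Expenses, Cr Payables, amount 24): Equity=-281 Expenses=223 Inventory=-199 Payables=-24 Revenue=281
After txn 4 (Dr Revenue, Cr Expenses, amount 454): Equity=-281 Expenses=-231 Inventory=-199 Payables=-24 Revenue=735
After txn 5 (Dr Expenses, Cr Payables, amount 350): Equity=-281 Expenses=119 Inventory=-199 Payables=-374 Revenue=735
After txn 6 (Dr Expenses, Cr Inventory, amount 460): Equity=-281 Expenses=579 Inventory=-659 Payables=-374 Revenue=735
After txn 7 (Dr Inventory, Cr Revenue, amount 243): Equity=-281 Expenses=579 Inventory=-416 Payables=-374 Revenue=492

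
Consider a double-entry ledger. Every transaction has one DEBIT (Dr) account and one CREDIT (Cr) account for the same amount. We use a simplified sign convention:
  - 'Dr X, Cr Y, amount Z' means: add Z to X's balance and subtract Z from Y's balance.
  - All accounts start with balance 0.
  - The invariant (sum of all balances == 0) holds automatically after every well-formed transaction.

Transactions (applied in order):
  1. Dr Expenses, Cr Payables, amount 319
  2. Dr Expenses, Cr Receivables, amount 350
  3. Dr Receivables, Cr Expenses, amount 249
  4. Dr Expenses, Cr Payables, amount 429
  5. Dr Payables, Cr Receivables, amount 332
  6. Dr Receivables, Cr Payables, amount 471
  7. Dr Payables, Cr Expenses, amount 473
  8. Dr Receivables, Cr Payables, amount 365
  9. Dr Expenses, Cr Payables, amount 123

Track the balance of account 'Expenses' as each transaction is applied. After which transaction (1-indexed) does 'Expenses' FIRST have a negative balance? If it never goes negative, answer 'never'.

After txn 1: Expenses=319
After txn 2: Expenses=669
After txn 3: Expenses=420
After txn 4: Expenses=849
After txn 5: Expenses=849
After txn 6: Expenses=849
After txn 7: Expenses=376
After txn 8: Expenses=376
After txn 9: Expenses=499

Answer: never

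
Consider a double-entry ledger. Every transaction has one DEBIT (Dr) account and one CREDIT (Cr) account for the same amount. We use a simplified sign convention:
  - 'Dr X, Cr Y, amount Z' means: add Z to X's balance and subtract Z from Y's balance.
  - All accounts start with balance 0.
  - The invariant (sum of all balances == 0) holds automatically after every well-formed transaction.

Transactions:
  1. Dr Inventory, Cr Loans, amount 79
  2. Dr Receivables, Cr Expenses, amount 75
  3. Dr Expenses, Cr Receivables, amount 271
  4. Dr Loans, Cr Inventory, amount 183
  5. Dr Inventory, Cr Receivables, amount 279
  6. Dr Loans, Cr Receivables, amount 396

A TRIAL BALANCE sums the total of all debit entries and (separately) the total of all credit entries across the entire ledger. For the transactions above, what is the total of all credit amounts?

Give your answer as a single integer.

Txn 1: credit+=79
Txn 2: credit+=75
Txn 3: credit+=271
Txn 4: credit+=183
Txn 5: credit+=279
Txn 6: credit+=396
Total credits = 1283

Answer: 1283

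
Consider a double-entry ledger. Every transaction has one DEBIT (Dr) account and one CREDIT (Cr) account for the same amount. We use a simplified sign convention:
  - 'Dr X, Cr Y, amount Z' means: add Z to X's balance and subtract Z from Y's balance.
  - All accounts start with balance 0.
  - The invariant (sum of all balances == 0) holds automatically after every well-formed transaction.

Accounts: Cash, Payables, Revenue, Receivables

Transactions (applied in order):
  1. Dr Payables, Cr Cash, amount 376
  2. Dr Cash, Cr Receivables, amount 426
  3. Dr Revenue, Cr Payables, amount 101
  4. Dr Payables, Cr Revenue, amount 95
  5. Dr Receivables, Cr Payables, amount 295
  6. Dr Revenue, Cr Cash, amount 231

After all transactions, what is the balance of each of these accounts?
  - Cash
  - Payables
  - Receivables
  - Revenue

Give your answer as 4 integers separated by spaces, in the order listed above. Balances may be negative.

Answer: -181 75 -131 237

Derivation:
After txn 1 (Dr Payables, Cr Cash, amount 376): Cash=-376 Payables=376
After txn 2 (Dr Cash, Cr Receivables, amount 426): Cash=50 Payables=376 Receivables=-426
After txn 3 (Dr Revenue, Cr Payables, amount 101): Cash=50 Payables=275 Receivables=-426 Revenue=101
After txn 4 (Dr Payables, Cr Revenue, amount 95): Cash=50 Payables=370 Receivables=-426 Revenue=6
After txn 5 (Dr Receivables, Cr Payables, amount 295): Cash=50 Payables=75 Receivables=-131 Revenue=6
After txn 6 (Dr Revenue, Cr Cash, amount 231): Cash=-181 Payables=75 Receivables=-131 Revenue=237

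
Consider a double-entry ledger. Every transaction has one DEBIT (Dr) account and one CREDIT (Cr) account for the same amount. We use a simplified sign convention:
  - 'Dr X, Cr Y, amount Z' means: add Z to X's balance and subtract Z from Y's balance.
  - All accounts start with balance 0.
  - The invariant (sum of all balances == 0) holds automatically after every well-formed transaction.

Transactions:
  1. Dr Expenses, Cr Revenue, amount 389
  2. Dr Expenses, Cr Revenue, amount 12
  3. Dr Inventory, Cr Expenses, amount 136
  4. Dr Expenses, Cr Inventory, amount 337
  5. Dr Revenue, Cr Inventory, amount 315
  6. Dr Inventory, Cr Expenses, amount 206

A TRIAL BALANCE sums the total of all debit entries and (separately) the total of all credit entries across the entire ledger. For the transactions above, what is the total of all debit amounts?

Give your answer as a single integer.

Txn 1: debit+=389
Txn 2: debit+=12
Txn 3: debit+=136
Txn 4: debit+=337
Txn 5: debit+=315
Txn 6: debit+=206
Total debits = 1395

Answer: 1395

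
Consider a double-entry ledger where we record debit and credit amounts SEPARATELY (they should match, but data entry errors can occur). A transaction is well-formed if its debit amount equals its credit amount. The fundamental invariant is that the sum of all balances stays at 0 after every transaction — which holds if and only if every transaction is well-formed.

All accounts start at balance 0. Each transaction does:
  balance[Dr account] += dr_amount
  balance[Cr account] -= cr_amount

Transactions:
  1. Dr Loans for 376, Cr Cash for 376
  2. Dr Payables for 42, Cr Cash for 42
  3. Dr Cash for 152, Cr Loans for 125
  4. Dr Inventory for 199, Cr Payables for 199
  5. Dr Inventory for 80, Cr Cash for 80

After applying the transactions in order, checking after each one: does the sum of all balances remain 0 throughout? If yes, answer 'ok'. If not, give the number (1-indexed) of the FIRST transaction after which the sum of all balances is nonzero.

Answer: 3

Derivation:
After txn 1: dr=376 cr=376 sum_balances=0
After txn 2: dr=42 cr=42 sum_balances=0
After txn 3: dr=152 cr=125 sum_balances=27
After txn 4: dr=199 cr=199 sum_balances=27
After txn 5: dr=80 cr=80 sum_balances=27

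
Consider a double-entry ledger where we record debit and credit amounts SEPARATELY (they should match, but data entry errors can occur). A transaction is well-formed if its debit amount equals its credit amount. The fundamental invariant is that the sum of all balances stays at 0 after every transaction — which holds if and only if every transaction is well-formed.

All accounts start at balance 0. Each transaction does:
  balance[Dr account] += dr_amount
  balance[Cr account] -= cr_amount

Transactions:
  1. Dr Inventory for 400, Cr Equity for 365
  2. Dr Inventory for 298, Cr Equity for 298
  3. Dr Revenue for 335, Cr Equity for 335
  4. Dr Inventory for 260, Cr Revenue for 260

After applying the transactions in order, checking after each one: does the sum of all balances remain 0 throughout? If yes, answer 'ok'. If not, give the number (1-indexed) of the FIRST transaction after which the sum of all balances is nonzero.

Answer: 1

Derivation:
After txn 1: dr=400 cr=365 sum_balances=35
After txn 2: dr=298 cr=298 sum_balances=35
After txn 3: dr=335 cr=335 sum_balances=35
After txn 4: dr=260 cr=260 sum_balances=35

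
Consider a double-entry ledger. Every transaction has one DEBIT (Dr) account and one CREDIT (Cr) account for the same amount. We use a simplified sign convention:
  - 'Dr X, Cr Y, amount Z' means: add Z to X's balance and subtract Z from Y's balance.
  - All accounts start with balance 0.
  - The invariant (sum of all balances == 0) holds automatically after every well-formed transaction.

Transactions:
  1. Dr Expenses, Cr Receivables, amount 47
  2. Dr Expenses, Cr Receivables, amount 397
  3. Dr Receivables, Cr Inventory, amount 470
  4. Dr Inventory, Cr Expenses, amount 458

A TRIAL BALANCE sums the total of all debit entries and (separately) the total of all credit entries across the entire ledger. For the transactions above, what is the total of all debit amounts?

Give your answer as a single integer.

Txn 1: debit+=47
Txn 2: debit+=397
Txn 3: debit+=470
Txn 4: debit+=458
Total debits = 1372

Answer: 1372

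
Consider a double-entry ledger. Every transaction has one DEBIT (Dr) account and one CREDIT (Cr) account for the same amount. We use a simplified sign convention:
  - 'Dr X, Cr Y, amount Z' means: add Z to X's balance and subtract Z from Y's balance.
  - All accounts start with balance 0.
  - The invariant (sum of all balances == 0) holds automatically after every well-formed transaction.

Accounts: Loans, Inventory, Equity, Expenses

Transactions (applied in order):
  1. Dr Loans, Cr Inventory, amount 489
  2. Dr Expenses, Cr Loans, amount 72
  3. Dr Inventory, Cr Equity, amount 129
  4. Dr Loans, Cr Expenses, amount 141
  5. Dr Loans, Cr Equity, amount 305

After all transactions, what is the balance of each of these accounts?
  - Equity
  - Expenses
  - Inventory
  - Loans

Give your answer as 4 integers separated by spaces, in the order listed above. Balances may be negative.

After txn 1 (Dr Loans, Cr Inventory, amount 489): Inventory=-489 Loans=489
After txn 2 (Dr Expenses, Cr Loans, amount 72): Expenses=72 Inventory=-489 Loans=417
After txn 3 (Dr Inventory, Cr Equity, amount 129): Equity=-129 Expenses=72 Inventory=-360 Loans=417
After txn 4 (Dr Loans, Cr Expenses, amount 141): Equity=-129 Expenses=-69 Inventory=-360 Loans=558
After txn 5 (Dr Loans, Cr Equity, amount 305): Equity=-434 Expenses=-69 Inventory=-360 Loans=863

Answer: -434 -69 -360 863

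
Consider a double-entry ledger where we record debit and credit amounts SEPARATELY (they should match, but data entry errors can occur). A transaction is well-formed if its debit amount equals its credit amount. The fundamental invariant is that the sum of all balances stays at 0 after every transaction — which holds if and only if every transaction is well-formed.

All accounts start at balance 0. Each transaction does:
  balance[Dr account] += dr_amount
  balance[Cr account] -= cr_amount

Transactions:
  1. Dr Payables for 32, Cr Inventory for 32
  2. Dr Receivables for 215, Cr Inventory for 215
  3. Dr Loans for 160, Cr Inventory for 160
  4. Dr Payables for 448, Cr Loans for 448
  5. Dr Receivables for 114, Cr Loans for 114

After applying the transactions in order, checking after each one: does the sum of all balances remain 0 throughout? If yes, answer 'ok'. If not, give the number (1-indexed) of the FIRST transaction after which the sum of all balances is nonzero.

Answer: ok

Derivation:
After txn 1: dr=32 cr=32 sum_balances=0
After txn 2: dr=215 cr=215 sum_balances=0
After txn 3: dr=160 cr=160 sum_balances=0
After txn 4: dr=448 cr=448 sum_balances=0
After txn 5: dr=114 cr=114 sum_balances=0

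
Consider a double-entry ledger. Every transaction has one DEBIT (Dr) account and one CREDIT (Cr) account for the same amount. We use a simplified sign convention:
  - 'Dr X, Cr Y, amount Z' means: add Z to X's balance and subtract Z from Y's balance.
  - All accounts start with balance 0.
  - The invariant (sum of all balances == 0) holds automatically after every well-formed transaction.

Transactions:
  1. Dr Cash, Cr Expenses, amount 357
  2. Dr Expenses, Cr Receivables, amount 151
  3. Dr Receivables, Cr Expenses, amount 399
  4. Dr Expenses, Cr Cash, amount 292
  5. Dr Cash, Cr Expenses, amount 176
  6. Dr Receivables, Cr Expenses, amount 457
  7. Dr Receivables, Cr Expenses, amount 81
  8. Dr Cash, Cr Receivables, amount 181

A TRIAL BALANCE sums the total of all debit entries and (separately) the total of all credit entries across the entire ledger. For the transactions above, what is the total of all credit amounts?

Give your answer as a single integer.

Txn 1: credit+=357
Txn 2: credit+=151
Txn 3: credit+=399
Txn 4: credit+=292
Txn 5: credit+=176
Txn 6: credit+=457
Txn 7: credit+=81
Txn 8: credit+=181
Total credits = 2094

Answer: 2094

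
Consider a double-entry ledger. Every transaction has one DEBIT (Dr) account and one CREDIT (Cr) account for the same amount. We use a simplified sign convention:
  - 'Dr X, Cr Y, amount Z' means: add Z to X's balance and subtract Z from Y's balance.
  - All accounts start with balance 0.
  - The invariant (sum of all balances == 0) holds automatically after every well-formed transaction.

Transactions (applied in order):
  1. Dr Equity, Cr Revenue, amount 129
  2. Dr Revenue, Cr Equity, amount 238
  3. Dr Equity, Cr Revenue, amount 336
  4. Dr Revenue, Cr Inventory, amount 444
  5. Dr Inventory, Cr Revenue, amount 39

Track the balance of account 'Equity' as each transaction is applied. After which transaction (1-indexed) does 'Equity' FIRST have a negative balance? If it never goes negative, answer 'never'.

Answer: 2

Derivation:
After txn 1: Equity=129
After txn 2: Equity=-109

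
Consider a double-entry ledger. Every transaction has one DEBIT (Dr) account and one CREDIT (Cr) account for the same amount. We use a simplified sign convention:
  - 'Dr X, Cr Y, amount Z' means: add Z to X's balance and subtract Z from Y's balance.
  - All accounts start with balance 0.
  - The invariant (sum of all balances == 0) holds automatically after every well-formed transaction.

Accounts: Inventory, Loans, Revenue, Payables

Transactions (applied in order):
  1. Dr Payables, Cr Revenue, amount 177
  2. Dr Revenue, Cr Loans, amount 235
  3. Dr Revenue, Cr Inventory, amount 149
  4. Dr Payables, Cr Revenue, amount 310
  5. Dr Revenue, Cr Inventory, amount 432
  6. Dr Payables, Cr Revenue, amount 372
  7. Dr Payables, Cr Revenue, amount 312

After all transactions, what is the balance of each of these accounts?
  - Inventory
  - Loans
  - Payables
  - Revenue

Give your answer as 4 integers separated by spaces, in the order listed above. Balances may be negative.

After txn 1 (Dr Payables, Cr Revenue, amount 177): Payables=177 Revenue=-177
After txn 2 (Dr Revenue, Cr Loans, amount 235): Loans=-235 Payables=177 Revenue=58
After txn 3 (Dr Revenue, Cr Inventory, amount 149): Inventory=-149 Loans=-235 Payables=177 Revenue=207
After txn 4 (Dr Payables, Cr Revenue, amount 310): Inventory=-149 Loans=-235 Payables=487 Revenue=-103
After txn 5 (Dr Revenue, Cr Inventory, amount 432): Inventory=-581 Loans=-235 Payables=487 Revenue=329
After txn 6 (Dr Payables, Cr Revenue, amount 372): Inventory=-581 Loans=-235 Payables=859 Revenue=-43
After txn 7 (Dr Payables, Cr Revenue, amount 312): Inventory=-581 Loans=-235 Payables=1171 Revenue=-355

Answer: -581 -235 1171 -355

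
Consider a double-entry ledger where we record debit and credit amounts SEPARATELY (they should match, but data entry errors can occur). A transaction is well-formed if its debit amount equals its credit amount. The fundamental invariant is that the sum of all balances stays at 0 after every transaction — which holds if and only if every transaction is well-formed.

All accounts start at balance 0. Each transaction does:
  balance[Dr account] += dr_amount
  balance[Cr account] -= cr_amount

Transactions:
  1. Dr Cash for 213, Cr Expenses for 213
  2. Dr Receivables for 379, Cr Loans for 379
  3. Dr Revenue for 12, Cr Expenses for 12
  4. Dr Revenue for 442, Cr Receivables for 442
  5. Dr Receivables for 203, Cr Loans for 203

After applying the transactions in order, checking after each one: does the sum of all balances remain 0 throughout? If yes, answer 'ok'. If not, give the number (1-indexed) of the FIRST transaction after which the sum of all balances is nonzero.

After txn 1: dr=213 cr=213 sum_balances=0
After txn 2: dr=379 cr=379 sum_balances=0
After txn 3: dr=12 cr=12 sum_balances=0
After txn 4: dr=442 cr=442 sum_balances=0
After txn 5: dr=203 cr=203 sum_balances=0

Answer: ok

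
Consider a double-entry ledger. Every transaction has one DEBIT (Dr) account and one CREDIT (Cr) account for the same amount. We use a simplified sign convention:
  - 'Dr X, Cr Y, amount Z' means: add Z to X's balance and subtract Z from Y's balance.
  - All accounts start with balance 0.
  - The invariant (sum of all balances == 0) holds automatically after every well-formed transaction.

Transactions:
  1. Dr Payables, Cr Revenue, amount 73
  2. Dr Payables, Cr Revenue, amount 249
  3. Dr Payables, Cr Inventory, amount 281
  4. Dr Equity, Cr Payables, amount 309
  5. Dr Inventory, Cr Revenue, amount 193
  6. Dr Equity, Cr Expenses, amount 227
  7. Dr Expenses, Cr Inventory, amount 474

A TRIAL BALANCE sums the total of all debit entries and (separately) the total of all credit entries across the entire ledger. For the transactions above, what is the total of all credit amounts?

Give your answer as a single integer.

Txn 1: credit+=73
Txn 2: credit+=249
Txn 3: credit+=281
Txn 4: credit+=309
Txn 5: credit+=193
Txn 6: credit+=227
Txn 7: credit+=474
Total credits = 1806

Answer: 1806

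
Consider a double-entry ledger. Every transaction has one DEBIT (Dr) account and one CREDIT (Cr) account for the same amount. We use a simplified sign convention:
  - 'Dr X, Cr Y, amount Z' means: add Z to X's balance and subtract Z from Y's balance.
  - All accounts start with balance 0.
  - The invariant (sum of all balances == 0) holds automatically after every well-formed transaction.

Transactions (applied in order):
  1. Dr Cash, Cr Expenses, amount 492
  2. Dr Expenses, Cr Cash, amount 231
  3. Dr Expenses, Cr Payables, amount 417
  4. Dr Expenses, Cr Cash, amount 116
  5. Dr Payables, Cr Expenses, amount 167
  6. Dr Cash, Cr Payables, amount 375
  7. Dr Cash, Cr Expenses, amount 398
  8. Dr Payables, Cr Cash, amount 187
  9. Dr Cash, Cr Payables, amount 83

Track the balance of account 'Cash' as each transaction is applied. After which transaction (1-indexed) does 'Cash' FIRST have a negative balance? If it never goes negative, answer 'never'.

After txn 1: Cash=492
After txn 2: Cash=261
After txn 3: Cash=261
After txn 4: Cash=145
After txn 5: Cash=145
After txn 6: Cash=520
After txn 7: Cash=918
After txn 8: Cash=731
After txn 9: Cash=814

Answer: never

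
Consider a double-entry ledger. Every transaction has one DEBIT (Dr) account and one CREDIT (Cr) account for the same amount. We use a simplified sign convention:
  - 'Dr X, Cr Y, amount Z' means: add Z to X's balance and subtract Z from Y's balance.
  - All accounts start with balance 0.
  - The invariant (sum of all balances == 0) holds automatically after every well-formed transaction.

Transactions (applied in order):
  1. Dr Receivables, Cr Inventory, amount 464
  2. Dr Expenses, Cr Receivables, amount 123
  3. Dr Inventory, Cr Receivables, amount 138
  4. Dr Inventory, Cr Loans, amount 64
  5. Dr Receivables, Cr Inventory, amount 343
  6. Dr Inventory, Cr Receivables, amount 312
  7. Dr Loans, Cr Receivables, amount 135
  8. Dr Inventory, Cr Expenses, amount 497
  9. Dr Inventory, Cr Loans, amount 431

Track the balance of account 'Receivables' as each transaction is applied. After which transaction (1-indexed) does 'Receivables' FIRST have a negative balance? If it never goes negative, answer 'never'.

Answer: never

Derivation:
After txn 1: Receivables=464
After txn 2: Receivables=341
After txn 3: Receivables=203
After txn 4: Receivables=203
After txn 5: Receivables=546
After txn 6: Receivables=234
After txn 7: Receivables=99
After txn 8: Receivables=99
After txn 9: Receivables=99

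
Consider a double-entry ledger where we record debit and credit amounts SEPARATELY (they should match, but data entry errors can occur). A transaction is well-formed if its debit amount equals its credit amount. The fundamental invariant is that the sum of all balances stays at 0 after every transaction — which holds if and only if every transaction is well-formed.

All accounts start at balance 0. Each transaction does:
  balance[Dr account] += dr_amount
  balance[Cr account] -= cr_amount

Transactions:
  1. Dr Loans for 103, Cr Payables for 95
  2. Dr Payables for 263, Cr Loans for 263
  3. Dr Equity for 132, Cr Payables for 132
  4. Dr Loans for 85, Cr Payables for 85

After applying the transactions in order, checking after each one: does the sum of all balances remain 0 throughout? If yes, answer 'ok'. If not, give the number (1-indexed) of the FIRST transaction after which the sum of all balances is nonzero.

Answer: 1

Derivation:
After txn 1: dr=103 cr=95 sum_balances=8
After txn 2: dr=263 cr=263 sum_balances=8
After txn 3: dr=132 cr=132 sum_balances=8
After txn 4: dr=85 cr=85 sum_balances=8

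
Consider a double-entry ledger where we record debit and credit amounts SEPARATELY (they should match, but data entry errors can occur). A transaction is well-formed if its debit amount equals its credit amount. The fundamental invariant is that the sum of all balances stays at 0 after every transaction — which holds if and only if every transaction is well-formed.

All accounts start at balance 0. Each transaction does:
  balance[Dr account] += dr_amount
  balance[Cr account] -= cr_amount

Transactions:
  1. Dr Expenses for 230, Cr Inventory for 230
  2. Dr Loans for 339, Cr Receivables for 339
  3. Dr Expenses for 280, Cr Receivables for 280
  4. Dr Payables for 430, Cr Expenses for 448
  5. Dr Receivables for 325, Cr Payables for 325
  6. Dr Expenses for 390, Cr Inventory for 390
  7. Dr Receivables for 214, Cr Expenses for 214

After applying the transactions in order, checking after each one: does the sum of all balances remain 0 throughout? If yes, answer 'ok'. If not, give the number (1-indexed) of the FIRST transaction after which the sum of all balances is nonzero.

After txn 1: dr=230 cr=230 sum_balances=0
After txn 2: dr=339 cr=339 sum_balances=0
After txn 3: dr=280 cr=280 sum_balances=0
After txn 4: dr=430 cr=448 sum_balances=-18
After txn 5: dr=325 cr=325 sum_balances=-18
After txn 6: dr=390 cr=390 sum_balances=-18
After txn 7: dr=214 cr=214 sum_balances=-18

Answer: 4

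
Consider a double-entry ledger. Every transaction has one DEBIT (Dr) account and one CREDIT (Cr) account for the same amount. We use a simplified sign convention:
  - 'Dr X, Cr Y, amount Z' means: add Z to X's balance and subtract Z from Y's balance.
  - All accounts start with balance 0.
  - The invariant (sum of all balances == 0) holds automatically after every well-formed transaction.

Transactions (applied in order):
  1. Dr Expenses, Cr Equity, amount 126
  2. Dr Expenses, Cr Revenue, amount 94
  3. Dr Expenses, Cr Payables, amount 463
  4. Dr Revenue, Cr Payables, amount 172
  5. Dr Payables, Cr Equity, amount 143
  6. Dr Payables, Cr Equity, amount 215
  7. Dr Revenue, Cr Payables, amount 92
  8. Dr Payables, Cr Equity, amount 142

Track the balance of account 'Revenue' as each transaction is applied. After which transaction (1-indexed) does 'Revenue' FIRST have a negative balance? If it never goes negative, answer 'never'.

After txn 1: Revenue=0
After txn 2: Revenue=-94

Answer: 2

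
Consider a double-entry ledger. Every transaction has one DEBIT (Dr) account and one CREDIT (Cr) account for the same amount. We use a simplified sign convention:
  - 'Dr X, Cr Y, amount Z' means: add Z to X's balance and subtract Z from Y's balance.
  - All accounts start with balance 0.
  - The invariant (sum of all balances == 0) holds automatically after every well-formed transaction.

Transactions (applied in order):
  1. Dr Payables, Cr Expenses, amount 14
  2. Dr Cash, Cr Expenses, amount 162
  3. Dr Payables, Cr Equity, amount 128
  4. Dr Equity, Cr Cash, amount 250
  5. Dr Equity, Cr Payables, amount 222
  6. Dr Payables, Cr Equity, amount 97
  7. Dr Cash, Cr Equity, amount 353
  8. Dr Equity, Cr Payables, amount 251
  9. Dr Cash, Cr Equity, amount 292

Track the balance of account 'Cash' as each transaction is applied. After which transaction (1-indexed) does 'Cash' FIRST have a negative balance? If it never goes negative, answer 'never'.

After txn 1: Cash=0
After txn 2: Cash=162
After txn 3: Cash=162
After txn 4: Cash=-88

Answer: 4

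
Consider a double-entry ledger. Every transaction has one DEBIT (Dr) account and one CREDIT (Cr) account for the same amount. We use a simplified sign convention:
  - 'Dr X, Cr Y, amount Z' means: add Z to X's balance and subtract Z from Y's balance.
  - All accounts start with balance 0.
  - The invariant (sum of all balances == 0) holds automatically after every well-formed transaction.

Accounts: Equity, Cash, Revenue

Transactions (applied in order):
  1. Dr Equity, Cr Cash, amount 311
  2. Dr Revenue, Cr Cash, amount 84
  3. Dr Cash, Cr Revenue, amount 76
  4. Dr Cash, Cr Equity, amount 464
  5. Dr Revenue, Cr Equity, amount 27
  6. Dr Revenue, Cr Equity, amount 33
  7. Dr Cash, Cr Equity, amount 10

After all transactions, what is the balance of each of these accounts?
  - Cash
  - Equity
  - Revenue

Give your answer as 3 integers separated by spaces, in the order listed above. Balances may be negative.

After txn 1 (Dr Equity, Cr Cash, amount 311): Cash=-311 Equity=311
After txn 2 (Dr Revenue, Cr Cash, amount 84): Cash=-395 Equity=311 Revenue=84
After txn 3 (Dr Cash, Cr Revenue, amount 76): Cash=-319 Equity=311 Revenue=8
After txn 4 (Dr Cash, Cr Equity, amount 464): Cash=145 Equity=-153 Revenue=8
After txn 5 (Dr Revenue, Cr Equity, amount 27): Cash=145 Equity=-180 Revenue=35
After txn 6 (Dr Revenue, Cr Equity, amount 33): Cash=145 Equity=-213 Revenue=68
After txn 7 (Dr Cash, Cr Equity, amount 10): Cash=155 Equity=-223 Revenue=68

Answer: 155 -223 68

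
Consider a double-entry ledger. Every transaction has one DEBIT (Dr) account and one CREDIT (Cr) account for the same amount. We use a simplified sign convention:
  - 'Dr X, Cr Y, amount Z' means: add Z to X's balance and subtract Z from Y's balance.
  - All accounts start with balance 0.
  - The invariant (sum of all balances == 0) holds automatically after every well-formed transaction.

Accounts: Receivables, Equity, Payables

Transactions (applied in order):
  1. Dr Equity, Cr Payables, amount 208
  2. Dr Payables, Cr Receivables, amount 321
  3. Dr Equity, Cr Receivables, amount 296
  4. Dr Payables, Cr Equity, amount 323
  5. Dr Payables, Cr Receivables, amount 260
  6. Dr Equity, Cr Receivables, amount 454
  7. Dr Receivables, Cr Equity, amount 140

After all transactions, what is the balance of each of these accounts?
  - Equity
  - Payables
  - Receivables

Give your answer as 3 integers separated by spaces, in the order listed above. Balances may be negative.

Answer: 495 696 -1191

Derivation:
After txn 1 (Dr Equity, Cr Payables, amount 208): Equity=208 Payables=-208
After txn 2 (Dr Payables, Cr Receivables, amount 321): Equity=208 Payables=113 Receivables=-321
After txn 3 (Dr Equity, Cr Receivables, amount 296): Equity=504 Payables=113 Receivables=-617
After txn 4 (Dr Payables, Cr Equity, amount 323): Equity=181 Payables=436 Receivables=-617
After txn 5 (Dr Payables, Cr Receivables, amount 260): Equity=181 Payables=696 Receivables=-877
After txn 6 (Dr Equity, Cr Receivables, amount 454): Equity=635 Payables=696 Receivables=-1331
After txn 7 (Dr Receivables, Cr Equity, amount 140): Equity=495 Payables=696 Receivables=-1191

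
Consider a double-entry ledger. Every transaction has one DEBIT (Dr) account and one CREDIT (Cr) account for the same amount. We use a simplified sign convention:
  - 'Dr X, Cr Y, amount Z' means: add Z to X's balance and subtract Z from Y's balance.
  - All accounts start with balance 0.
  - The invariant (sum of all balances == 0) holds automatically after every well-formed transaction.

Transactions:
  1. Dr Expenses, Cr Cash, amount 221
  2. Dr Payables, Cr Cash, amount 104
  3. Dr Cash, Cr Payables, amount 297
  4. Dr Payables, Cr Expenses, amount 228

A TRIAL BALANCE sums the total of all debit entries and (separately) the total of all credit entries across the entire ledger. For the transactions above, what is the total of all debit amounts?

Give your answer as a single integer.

Answer: 850

Derivation:
Txn 1: debit+=221
Txn 2: debit+=104
Txn 3: debit+=297
Txn 4: debit+=228
Total debits = 850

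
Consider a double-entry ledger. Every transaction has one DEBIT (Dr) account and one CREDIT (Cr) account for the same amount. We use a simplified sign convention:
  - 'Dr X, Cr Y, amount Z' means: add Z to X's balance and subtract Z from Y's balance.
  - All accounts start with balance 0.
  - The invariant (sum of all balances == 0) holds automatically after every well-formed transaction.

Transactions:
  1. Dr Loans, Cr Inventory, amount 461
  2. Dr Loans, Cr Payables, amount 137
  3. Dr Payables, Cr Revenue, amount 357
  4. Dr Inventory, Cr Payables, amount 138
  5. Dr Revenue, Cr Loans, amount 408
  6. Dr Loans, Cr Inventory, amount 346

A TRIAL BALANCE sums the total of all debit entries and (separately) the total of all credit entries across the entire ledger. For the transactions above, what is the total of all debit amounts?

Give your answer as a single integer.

Answer: 1847

Derivation:
Txn 1: debit+=461
Txn 2: debit+=137
Txn 3: debit+=357
Txn 4: debit+=138
Txn 5: debit+=408
Txn 6: debit+=346
Total debits = 1847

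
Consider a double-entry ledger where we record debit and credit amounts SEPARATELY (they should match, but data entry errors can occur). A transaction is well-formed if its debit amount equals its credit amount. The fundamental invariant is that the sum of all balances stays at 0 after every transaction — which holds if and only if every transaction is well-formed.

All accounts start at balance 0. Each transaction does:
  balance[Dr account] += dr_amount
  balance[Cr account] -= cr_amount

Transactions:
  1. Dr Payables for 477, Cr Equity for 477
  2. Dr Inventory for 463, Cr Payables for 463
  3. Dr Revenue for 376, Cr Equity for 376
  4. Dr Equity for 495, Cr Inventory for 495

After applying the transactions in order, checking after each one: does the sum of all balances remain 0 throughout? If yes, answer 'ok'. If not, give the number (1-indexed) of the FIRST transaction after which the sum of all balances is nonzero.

Answer: ok

Derivation:
After txn 1: dr=477 cr=477 sum_balances=0
After txn 2: dr=463 cr=463 sum_balances=0
After txn 3: dr=376 cr=376 sum_balances=0
After txn 4: dr=495 cr=495 sum_balances=0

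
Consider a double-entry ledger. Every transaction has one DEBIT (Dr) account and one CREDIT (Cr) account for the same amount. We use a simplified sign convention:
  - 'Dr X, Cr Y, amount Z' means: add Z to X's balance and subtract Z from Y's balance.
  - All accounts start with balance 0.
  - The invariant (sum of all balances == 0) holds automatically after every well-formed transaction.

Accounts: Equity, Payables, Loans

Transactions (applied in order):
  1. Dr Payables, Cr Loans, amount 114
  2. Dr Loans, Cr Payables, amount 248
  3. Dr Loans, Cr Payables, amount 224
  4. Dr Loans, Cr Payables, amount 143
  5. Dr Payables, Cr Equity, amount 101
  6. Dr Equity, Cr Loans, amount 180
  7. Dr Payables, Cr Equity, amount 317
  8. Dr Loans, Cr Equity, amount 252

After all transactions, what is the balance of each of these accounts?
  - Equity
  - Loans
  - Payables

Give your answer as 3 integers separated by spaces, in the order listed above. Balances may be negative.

After txn 1 (Dr Payables, Cr Loans, amount 114): Loans=-114 Payables=114
After txn 2 (Dr Loans, Cr Payables, amount 248): Loans=134 Payables=-134
After txn 3 (Dr Loans, Cr Payables, amount 224): Loans=358 Payables=-358
After txn 4 (Dr Loans, Cr Payables, amount 143): Loans=501 Payables=-501
After txn 5 (Dr Payables, Cr Equity, amount 101): Equity=-101 Loans=501 Payables=-400
After txn 6 (Dr Equity, Cr Loans, amount 180): Equity=79 Loans=321 Payables=-400
After txn 7 (Dr Payables, Cr Equity, amount 317): Equity=-238 Loans=321 Payables=-83
After txn 8 (Dr Loans, Cr Equity, amount 252): Equity=-490 Loans=573 Payables=-83

Answer: -490 573 -83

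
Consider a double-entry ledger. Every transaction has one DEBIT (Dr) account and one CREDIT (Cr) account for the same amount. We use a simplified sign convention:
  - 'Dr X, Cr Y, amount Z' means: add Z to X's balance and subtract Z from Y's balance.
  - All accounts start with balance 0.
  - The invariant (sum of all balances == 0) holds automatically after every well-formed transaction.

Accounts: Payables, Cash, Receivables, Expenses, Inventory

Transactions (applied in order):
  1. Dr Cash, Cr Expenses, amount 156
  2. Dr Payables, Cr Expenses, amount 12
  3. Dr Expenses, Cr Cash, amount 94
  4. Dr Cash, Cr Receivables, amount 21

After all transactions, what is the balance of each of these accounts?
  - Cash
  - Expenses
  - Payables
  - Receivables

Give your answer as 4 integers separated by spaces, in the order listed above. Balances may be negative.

Answer: 83 -74 12 -21

Derivation:
After txn 1 (Dr Cash, Cr Expenses, amount 156): Cash=156 Expenses=-156
After txn 2 (Dr Payables, Cr Expenses, amount 12): Cash=156 Expenses=-168 Payables=12
After txn 3 (Dr Expenses, Cr Cash, amount 94): Cash=62 Expenses=-74 Payables=12
After txn 4 (Dr Cash, Cr Receivables, amount 21): Cash=83 Expenses=-74 Payables=12 Receivables=-21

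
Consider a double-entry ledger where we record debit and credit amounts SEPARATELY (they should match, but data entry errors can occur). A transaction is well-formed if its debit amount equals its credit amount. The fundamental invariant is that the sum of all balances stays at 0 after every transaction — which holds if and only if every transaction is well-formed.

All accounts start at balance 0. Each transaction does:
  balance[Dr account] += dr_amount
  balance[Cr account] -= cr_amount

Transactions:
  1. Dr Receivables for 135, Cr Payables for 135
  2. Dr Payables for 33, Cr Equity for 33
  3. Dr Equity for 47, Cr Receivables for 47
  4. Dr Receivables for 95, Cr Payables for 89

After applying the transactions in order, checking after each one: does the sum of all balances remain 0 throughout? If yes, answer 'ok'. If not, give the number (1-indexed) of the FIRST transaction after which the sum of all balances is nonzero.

Answer: 4

Derivation:
After txn 1: dr=135 cr=135 sum_balances=0
After txn 2: dr=33 cr=33 sum_balances=0
After txn 3: dr=47 cr=47 sum_balances=0
After txn 4: dr=95 cr=89 sum_balances=6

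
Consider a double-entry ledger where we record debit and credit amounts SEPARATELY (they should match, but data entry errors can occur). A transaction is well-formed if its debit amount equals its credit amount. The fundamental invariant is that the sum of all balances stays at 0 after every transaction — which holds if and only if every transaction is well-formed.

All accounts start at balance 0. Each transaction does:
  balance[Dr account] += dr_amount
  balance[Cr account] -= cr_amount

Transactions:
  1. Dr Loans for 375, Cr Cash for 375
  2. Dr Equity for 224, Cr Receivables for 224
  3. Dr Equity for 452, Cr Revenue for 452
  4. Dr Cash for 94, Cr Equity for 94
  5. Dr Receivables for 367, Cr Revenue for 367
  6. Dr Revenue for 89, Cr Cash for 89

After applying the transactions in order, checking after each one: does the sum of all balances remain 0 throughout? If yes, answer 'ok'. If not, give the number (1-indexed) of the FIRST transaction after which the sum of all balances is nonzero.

After txn 1: dr=375 cr=375 sum_balances=0
After txn 2: dr=224 cr=224 sum_balances=0
After txn 3: dr=452 cr=452 sum_balances=0
After txn 4: dr=94 cr=94 sum_balances=0
After txn 5: dr=367 cr=367 sum_balances=0
After txn 6: dr=89 cr=89 sum_balances=0

Answer: ok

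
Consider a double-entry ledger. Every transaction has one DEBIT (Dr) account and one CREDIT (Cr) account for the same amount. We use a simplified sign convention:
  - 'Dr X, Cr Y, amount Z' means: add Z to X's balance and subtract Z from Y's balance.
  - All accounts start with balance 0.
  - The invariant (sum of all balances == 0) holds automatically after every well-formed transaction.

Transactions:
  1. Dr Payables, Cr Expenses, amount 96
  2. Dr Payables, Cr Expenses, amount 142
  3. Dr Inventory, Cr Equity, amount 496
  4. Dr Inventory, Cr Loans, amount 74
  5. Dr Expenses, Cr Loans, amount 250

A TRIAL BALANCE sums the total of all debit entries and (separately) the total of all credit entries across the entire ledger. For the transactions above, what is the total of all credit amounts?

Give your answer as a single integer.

Txn 1: credit+=96
Txn 2: credit+=142
Txn 3: credit+=496
Txn 4: credit+=74
Txn 5: credit+=250
Total credits = 1058

Answer: 1058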